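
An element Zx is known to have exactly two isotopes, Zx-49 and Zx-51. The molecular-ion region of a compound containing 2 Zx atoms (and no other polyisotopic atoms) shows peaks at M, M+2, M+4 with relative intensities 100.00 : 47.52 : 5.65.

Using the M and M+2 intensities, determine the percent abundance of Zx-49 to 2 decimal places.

Let p = fractional abundance of Zx-49. I(M+2)/I(M) = [C(2,1)·p^1·(1−p)] / p^2 = 2·(1−p)/p = 47.52/100.00 = 0.4752
(1−p)/p = 0.4752/2 = 0.2376  ⇒  p = 1/(1 + 0.2376) = 0.8080
Zx-49: 80.80%, Zx-51: 19.20%.

80.80%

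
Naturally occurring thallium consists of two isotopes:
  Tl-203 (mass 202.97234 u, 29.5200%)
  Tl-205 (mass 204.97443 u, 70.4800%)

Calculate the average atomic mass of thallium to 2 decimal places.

Average mass = Σ (abundance × isotope mass) = 0.295200 × 202.97234 + 0.704800 × 204.97443
= 59.917435 + 144.465978 = 204.383413 u

204.38 u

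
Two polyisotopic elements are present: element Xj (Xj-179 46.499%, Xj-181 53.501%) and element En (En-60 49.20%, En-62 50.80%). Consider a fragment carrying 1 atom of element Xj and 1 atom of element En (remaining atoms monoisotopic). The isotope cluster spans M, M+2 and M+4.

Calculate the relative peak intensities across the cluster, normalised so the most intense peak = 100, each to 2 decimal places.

Element Xj pattern (n=1): 0.46499 : 0.53501
Element En pattern (n=1): 0.4920 : 0.5080
Convolve the two distributions (both contribute in 2-u steps):
  M: 0.46499×0.4920 = 0.228775
  M+2: 0.46499×0.5080 + 0.53501×0.4920 = 0.499440
  M+4: 0.53501×0.5080 = 0.271785
Scale to base peak (0.499440) = 100: 45.81 : 100.00 : 54.42

45.81 : 100.00 : 54.42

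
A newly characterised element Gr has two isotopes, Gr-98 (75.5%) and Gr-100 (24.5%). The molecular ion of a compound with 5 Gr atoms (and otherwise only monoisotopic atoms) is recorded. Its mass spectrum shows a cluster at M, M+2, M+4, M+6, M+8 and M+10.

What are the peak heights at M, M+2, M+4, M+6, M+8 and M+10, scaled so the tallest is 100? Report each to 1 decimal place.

Expanding (0.755 + 0.245)^5:
P(M) = 0.755^5 = 0.245321
P(M+2) = 5 × 0.755^4 × 0.245^1 = 0.398037
P(M+4) = 10 × 0.755^3 × 0.245^2 = 0.258329
P(M+6) = 10 × 0.755^2 × 0.245^3 = 0.083829
P(M+8) = 5 × 0.755^1 × 0.245^4 = 0.013601
P(M+10) = 0.245^5 = 0.000883
The M+2 peak is largest (0.398037); scaling to 100 gives 61.6 : 100.0 : 64.9 : 21.1 : 3.4 : 0.2.

61.6 : 100.0 : 64.9 : 21.1 : 3.4 : 0.2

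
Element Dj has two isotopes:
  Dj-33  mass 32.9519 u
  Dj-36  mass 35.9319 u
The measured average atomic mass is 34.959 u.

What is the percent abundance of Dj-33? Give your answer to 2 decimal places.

32.65%

Let x be the fractional abundance of Dj-33; then Dj-36 has abundance 1 − x.
32.9519·x + 35.9319·(1 − x) = 34.959
(32.9519 − 35.9319)·x = 34.959 − 35.9319
x = -0.9729 / -2.9800 = 0.32648 → 32.65% Dj-33, 67.35% Dj-36.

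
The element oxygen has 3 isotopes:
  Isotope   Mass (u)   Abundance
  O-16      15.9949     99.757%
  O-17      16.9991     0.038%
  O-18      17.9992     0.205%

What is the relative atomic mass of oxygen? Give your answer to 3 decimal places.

15.999 u

Weight each isotope mass by its fractional abundance: 0.99757 × 15.9949 + 0.00038 × 16.9991 + 0.00205 × 17.9992
= 15.95603 + 0.00646 + 0.03690 = 15.99939 u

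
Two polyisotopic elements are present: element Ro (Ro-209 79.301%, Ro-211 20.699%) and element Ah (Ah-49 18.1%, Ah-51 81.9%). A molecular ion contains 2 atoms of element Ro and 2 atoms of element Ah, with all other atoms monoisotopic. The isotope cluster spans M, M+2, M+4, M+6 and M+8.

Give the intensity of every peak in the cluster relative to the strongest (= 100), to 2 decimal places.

3.96 : 37.88 : 100.00 : 44.74 : 5.52

Element Ro pattern (n=2): 0.62886486 : 0.32829028 : 0.04284486
Element Ah pattern (n=2): 0.032761 : 0.296478 : 0.670761
Convolve the two distributions (both contribute in 2-u steps):
  M: 0.62886486×0.032761 = 0.020602
  M+2: 0.62886486×0.296478 + 0.32829028×0.032761 = 0.197200
  M+4: 0.62886486×0.670761 + 0.32829028×0.296478 + 0.04284486×0.032761 = 0.520553
  M+6: 0.32829028×0.670761 + 0.04284486×0.296478 = 0.232907
  M+8: 0.04284486×0.670761 = 0.028739
Scale to base peak (0.520553) = 100: 3.96 : 37.88 : 100.00 : 44.74 : 5.52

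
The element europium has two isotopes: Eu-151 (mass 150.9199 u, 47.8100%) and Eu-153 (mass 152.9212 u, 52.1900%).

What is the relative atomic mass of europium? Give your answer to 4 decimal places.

Ar = Σ fᵢ·mᵢ = 0.478100 × 150.9199 + 0.521900 × 152.9212
= 72.15480 + 79.80957 = 151.96437 u

151.9644 u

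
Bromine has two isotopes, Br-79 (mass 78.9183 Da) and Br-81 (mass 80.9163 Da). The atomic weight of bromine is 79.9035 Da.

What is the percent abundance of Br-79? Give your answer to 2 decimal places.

50.69%

Let x be the fractional abundance of Br-79; then Br-81 has abundance 1 − x.
78.9183·x + 80.9163·(1 − x) = 79.9035
(78.9183 − 80.9163)·x = 79.9035 − 80.9163
x = -1.0128 / -1.9980 = 0.50691 → 50.69% Br-79, 49.31% Br-81.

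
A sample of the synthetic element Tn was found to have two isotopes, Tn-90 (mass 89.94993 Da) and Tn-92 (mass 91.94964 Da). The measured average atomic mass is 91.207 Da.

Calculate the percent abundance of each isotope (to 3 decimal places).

With x = fraction of Tn-90 (so Tn-92 is 1 − x):
89.94993·x + 91.94964·(1 − x) = 91.207
(89.94993 − 91.94964)·x = 91.207 − 91.94964
x = -0.74264 / -1.99971 = 0.37137 → 37.137% Tn-90, 62.863% Tn-92.

Tn-90: 37.137%, Tn-92: 62.863%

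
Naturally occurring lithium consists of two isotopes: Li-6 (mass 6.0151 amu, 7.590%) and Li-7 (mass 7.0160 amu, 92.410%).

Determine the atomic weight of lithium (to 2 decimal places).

Weight each isotope mass by its fractional abundance: 0.07590 × 6.0151 + 0.92410 × 7.0160
= 0.45655 + 6.48349 = 6.94004 amu

6.94 amu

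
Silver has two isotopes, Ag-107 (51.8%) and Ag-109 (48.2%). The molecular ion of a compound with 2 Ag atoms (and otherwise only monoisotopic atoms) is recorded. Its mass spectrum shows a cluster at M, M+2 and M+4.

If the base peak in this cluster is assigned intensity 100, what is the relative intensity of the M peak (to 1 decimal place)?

Binomial terms of (0.518 + 0.482)^2: M 0.2683, M+2 0.4994, M+4 0.2323 → M+2 is the base peak.
P(M+2) = C(2,1) × 0.518^1 × 0.482^1 = 2 × 0.5180 × 0.4820 = 0.499352 (base)
P(M) = C(2,0) × 0.518^2 × 0.482^0 = 1 × 0.268324 × 1.0000 = 0.268324
Relative intensity = 0.268324 / 0.499352 × 100 = 53.7

53.7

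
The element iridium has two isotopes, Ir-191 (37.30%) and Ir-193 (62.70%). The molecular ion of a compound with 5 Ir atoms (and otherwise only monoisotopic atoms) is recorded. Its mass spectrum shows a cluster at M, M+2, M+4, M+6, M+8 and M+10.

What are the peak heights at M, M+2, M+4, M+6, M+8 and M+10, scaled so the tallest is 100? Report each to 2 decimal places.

2.11 : 17.70 : 59.49 : 100.00 : 84.05 : 28.26

Each Ir atom is independently Ir-191 (p = 0.3730) or Ir-193 (q = 0.6270); the cluster is the binomial expansion (p + q)^5.
P(M) = 0.3730^5 = 0.007220
P(M+2) = 5 × 0.3730^4 × 0.6270^1 = 0.060684
P(M+4) = 10 × 0.3730^3 × 0.6270^2 = 0.204015
P(M+6) = 10 × 0.3730^2 × 0.6270^3 = 0.342942
P(M+8) = 5 × 0.3730^1 × 0.6270^4 = 0.288237
P(M+10) = 0.6270^5 = 0.096903
The M+6 peak is largest (0.342942); scaling to 100 gives 2.11 : 17.70 : 59.49 : 100.00 : 84.05 : 28.26.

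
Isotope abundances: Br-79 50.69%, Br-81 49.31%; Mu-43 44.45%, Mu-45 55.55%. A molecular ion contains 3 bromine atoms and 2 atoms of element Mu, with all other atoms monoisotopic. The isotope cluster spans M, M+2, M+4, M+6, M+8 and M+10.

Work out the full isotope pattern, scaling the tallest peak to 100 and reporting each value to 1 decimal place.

8.0 : 43.1 : 93.0 : 100.0 : 53.6 : 11.4

Bromine pattern (n=3): 0.13024674 : 0.3801026 : 0.36975457 : 0.11989609
Element Mu pattern (n=2): 0.19758025 : 0.4938395 : 0.30858025
Convolve the two distributions (both contribute in 2-u steps):
  M: 0.13024674×0.19758025 = 0.025734
  M+2: 0.13024674×0.4938395 + 0.3801026×0.19758025 = 0.139422
  M+4: 0.13024674×0.30858025 + 0.3801026×0.4938395 + 0.36975457×0.19758025 = 0.300957
  M+6: 0.3801026×0.30858025 + 0.36975457×0.4938395 + 0.11989609×0.19758025 = 0.323581
  M+8: 0.36975457×0.30858025 + 0.11989609×0.4938395 = 0.173308
  M+10: 0.11989609×0.30858025 = 0.036998
Scale to base peak (0.323581) = 100: 8.0 : 43.1 : 93.0 : 100.0 : 53.6 : 11.4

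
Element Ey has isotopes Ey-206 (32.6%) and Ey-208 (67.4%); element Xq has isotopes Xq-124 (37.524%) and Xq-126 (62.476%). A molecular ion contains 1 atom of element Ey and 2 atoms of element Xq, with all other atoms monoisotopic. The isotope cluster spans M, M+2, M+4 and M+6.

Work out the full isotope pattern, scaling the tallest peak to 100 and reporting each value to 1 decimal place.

10.4 : 55.9 : 100.0 : 59.4

Element Ey pattern (n=1): 0.3260 : 0.6740
Element Xq pattern (n=2): 0.14080506 : 0.46886988 : 0.39032506
Convolve the two distributions (both contribute in 2-u steps):
  M: 0.3260×0.14080506 = 0.045902
  M+2: 0.3260×0.46886988 + 0.6740×0.14080506 = 0.247754
  M+4: 0.3260×0.39032506 + 0.6740×0.46886988 = 0.443264
  M+6: 0.6740×0.39032506 = 0.263079
Scale to base peak (0.443264) = 100: 10.4 : 55.9 : 100.0 : 59.4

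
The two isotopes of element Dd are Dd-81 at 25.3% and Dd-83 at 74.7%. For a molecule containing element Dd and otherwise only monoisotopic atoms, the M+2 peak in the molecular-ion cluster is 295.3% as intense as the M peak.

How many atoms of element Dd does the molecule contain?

The M+2/M ratio from n Dd atoms is n · q/p = n · 0.747/0.253.
n = 2.953 × 0.253/0.747 = 1.00 ≈ 1

1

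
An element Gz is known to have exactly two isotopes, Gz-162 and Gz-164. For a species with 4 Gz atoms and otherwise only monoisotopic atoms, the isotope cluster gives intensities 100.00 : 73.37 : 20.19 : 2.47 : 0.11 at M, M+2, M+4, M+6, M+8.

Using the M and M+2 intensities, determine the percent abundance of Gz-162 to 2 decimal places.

Let p = fractional abundance of Gz-162. I(M+2)/I(M) = [C(4,1)·p^3·(1−p)] / p^4 = 4·(1−p)/p = 73.37/100.00 = 0.7337
(1−p)/p = 0.7337/4 = 0.1834  ⇒  p = 1/(1 + 0.1834) = 0.8450
Gz-162: 84.50%, Gz-164: 15.50%.

84.50%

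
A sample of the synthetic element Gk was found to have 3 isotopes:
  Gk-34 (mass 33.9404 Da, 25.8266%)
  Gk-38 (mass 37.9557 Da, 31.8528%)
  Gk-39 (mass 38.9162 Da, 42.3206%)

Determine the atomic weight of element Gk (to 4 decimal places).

37.3252 Da

Average mass = Σ (abundance × isotope mass) = 0.258266 × 33.9404 + 0.318528 × 37.9557 + 0.423206 × 38.9162
= 8.76565 + 12.08995 + 16.46957 = 37.32517 Da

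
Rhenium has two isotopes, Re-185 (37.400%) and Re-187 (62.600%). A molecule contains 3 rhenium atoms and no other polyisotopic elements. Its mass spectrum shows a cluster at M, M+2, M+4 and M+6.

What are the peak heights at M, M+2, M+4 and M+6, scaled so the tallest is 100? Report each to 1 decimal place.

11.9 : 59.7 : 100.0 : 55.8

The 3 Re atoms are independent, so intensities follow the terms of (0.37400 + 0.62600)^3.
P(M) = 0.37400^3 = 0.052314
P(M+2) = 3 × 0.37400^2 × 0.62600^1 = 0.262687
P(M+4) = 3 × 0.37400^1 × 0.62600^2 = 0.439685
P(M+6) = 0.62600^3 = 0.245314
The M+4 peak is largest (0.439685); scaling to 100 gives 11.9 : 59.7 : 100.0 : 55.8.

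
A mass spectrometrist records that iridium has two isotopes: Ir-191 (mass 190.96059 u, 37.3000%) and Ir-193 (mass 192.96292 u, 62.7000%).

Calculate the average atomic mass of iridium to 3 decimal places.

192.216 u

The abundance-weighted mean is 0.373000 × 190.96059 + 0.627000 × 192.96292
= 71.228300 + 120.987751 = 192.216051 u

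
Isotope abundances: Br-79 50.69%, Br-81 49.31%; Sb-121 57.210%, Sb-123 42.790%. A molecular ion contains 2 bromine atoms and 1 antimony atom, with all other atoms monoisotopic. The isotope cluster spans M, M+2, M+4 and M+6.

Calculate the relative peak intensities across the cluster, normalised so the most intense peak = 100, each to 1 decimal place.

Bromine pattern (n=2): 0.25694761 : 0.49990478 : 0.24314761
Antimony pattern (n=1): 0.5721 : 0.4279
Convolve the two distributions (both contribute in 2-u steps):
  M: 0.25694761×0.5721 = 0.147000
  M+2: 0.25694761×0.4279 + 0.49990478×0.5721 = 0.395943
  M+4: 0.49990478×0.4279 + 0.24314761×0.5721 = 0.353014
  M+6: 0.24314761×0.4279 = 0.104043
Scale to base peak (0.395943) = 100: 37.1 : 100.0 : 89.2 : 26.3

37.1 : 100.0 : 89.2 : 26.3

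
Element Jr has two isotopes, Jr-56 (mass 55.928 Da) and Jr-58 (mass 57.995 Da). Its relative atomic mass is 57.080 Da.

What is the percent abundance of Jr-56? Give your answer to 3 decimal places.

Let x be the fractional abundance of Jr-56; then Jr-58 has abundance 1 − x.
55.928·x + 57.995·(1 − x) = 57.080
(55.928 − 57.995)·x = 57.080 − 57.995
x = -0.915 / -2.067 = 0.44267 → 44.267% Jr-56, 55.733% Jr-58.

44.267%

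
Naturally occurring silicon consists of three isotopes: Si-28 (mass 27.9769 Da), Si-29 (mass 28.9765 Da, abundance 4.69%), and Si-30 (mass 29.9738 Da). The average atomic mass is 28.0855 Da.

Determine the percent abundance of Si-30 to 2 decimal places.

3.09%

The remaining 95.31% is split between Si-28 (fraction x) and Si-30 (fraction 0.9531 − x).
Substituting: 27.9769x + 29.9738(0.9531 − x) = 26.72650215
(27.9769 − 29.9738)x = -1.84152663  ⇒  x = 0.92219, y = 0.03091
Si-28: 92.22%, Si-30: 3.09%.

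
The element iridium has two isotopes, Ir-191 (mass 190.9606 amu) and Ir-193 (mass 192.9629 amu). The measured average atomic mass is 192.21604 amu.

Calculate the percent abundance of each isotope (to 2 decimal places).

With x = fraction of Ir-191 (so Ir-193 is 1 − x):
190.9606·x + 192.9629·(1 − x) = 192.21604
(190.9606 − 192.9629)·x = 192.21604 − 192.9629
x = -0.74686 / -2.0023 = 0.37300 → 37.30% Ir-191, 62.70% Ir-193.

Ir-191: 37.30%, Ir-193: 62.70%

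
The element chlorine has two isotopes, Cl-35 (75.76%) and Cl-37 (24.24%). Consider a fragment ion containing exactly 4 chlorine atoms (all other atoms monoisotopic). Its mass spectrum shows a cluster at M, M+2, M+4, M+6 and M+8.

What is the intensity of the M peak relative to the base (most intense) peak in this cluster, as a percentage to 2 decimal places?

78.14%

Binomial terms of (0.7576 + 0.2424)^4: M 0.3294, M+2 0.4216, M+4 0.2023, M+6 0.0432, M+8 0.0035 → M+2 is the base peak.
P(M+2) = C(4,1) × 0.7576^3 × 0.2424^1 = 4 × 0.4348304 × 0.2424 = 0.421612 (base)
P(M) = C(4,0) × 0.7576^4 × 0.2424^0 = 1 × 0.32942751 × 1.0000 = 0.329428
Relative intensity = 0.329428 / 0.421612 × 100 = 78.14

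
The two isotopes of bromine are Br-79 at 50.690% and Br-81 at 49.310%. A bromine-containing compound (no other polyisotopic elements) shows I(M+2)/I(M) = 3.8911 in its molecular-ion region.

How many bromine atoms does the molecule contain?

The M+2/M ratio from n Br atoms is n · q/p = n · 0.49310/0.50690.
n = 3.8911 × 0.50690/0.49310 = 4.00 ≈ 4

4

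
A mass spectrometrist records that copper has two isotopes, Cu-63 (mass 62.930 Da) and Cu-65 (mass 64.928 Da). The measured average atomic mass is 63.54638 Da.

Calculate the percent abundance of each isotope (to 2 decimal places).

Writing the weighted mean with unknown fraction x of Cu-63:
62.930·x + 64.928·(1 − x) = 63.54638
(62.930 − 64.928)·x = 63.54638 − 64.928
x = -1.38162 / -1.998 = 0.69150 → 69.15% Cu-63, 30.85% Cu-65.

Cu-63: 69.15%, Cu-65: 30.85%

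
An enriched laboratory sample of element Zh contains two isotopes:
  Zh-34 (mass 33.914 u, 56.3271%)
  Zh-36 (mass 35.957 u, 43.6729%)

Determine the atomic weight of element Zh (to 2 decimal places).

34.81 u

Weight each isotope mass by its fractional abundance: 0.563271 × 33.914 + 0.436729 × 35.957
= 19.1028 + 15.7035 = 34.8063 u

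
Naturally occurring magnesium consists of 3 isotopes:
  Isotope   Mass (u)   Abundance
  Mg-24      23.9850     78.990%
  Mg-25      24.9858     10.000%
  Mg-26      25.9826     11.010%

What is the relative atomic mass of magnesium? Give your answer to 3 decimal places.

24.305 u

Average mass = Σ (abundance × isotope mass) = 0.78990 × 23.9850 + 0.10000 × 24.9858 + 0.11010 × 25.9826
= 18.94575 + 2.49858 + 2.86068 = 24.30501 u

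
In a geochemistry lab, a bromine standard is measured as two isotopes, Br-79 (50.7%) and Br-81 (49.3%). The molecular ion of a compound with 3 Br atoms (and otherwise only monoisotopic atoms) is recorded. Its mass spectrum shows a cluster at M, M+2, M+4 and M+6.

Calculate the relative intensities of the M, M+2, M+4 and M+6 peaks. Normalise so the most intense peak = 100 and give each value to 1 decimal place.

Each Br atom is independently Br-79 (p = 0.507) or Br-81 (q = 0.493); the cluster is the binomial expansion (p + q)^3.
P(M) = 0.507^3 = 0.130324
P(M+2) = 3 × 0.507^2 × 0.493^1 = 0.380175
P(M+4) = 3 × 0.507^1 × 0.493^2 = 0.369678
P(M+6) = 0.493^3 = 0.119823
The M+2 peak is largest (0.380175); scaling to 100 gives 34.3 : 100.0 : 97.2 : 31.5.

34.3 : 100.0 : 97.2 : 31.5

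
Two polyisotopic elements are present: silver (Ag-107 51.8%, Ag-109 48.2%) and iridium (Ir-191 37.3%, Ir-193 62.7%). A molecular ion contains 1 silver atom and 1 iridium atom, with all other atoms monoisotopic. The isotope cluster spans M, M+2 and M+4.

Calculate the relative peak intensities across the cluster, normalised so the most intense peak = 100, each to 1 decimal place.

Silver pattern (n=1): 0.5180 : 0.4820
Iridium pattern (n=1): 0.3730 : 0.6270
Convolve the two distributions (both contribute in 2-u steps):
  M: 0.5180×0.3730 = 0.193214
  M+2: 0.5180×0.6270 + 0.4820×0.3730 = 0.504572
  M+4: 0.4820×0.6270 = 0.302214
Scale to base peak (0.504572) = 100: 38.3 : 100.0 : 59.9

38.3 : 100.0 : 59.9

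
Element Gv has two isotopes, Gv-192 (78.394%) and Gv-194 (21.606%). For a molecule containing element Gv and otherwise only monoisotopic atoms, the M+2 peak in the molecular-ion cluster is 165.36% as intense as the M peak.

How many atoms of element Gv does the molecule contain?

6

For n independent Gv atoms, I(M+2)/I(M) = n · (abundance Gv-194) / (abundance Gv-192) = n · 0.21606/0.78394.
n = 1.6536 × 0.78394/0.21606 = 6.00 ≈ 6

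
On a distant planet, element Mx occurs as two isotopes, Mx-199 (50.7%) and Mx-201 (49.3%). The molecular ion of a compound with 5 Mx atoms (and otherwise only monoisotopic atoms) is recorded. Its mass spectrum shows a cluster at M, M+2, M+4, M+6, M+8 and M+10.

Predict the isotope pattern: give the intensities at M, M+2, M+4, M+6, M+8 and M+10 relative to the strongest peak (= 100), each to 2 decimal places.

Expanding (0.507 + 0.493)^5:
P(M) = 0.507^5 = 0.033500
P(M+2) = 5 × 0.507^4 × 0.493^1 = 0.162873
P(M+4) = 10 × 0.507^3 × 0.493^2 = 0.316751
P(M+6) = 10 × 0.507^2 × 0.493^3 = 0.308004
P(M+8) = 5 × 0.507^1 × 0.493^4 = 0.149750
P(M+10) = 0.493^5 = 0.029123
The M+4 peak is largest (0.316751); scaling to 100 gives 10.58 : 51.42 : 100.00 : 97.24 : 47.28 : 9.19.

10.58 : 51.42 : 100.00 : 97.24 : 47.28 : 9.19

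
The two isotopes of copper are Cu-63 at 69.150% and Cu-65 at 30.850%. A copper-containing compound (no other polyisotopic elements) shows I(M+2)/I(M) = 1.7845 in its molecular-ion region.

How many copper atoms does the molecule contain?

4

For n independent Cu atoms, I(M+2)/I(M) = n · (abundance Cu-65) / (abundance Cu-63) = n · 0.30850/0.69150.
n = 1.7845 × 0.69150/0.30850 = 4.00 ≈ 4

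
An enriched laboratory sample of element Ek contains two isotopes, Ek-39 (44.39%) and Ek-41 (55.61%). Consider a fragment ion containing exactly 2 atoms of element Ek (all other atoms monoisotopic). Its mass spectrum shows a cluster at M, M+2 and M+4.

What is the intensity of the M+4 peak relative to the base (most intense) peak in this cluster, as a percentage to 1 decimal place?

Binomial terms of (0.4439 + 0.5561)^2: M 0.1970, M+2 0.4937, M+4 0.3092 → M+2 is the base peak.
P(M+2) = C(2,1) × 0.4439^1 × 0.5561^1 = 2 × 0.4439 × 0.5561 = 0.493706 (base)
P(M+4) = C(2,2) × 0.4439^0 × 0.5561^2 = 1 × 1.0000 × 0.30924721 = 0.309247
Relative intensity = 0.309247 / 0.493706 × 100 = 62.6

62.6%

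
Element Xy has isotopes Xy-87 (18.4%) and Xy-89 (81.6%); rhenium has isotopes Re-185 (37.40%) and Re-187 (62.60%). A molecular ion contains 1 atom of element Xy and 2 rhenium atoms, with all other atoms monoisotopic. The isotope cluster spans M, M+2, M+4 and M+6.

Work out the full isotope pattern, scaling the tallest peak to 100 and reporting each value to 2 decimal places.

Element Xy pattern (n=1): 0.1840 : 0.8160
Rhenium pattern (n=2): 0.139876 : 0.468248 : 0.391876
Convolve the two distributions (both contribute in 2-u steps):
  M: 0.1840×0.139876 = 0.025737
  M+2: 0.1840×0.468248 + 0.8160×0.139876 = 0.200296
  M+4: 0.1840×0.391876 + 0.8160×0.468248 = 0.454196
  M+6: 0.8160×0.391876 = 0.319771
Scale to base peak (0.454196) = 100: 5.67 : 44.10 : 100.00 : 70.40

5.67 : 44.10 : 100.00 : 70.40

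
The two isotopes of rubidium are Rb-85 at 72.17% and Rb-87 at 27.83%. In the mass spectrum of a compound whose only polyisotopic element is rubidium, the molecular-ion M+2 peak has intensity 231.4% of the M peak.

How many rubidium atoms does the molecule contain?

For n independent Rb atoms, I(M+2)/I(M) = n · (abundance Rb-87) / (abundance Rb-85) = n · 0.2783/0.7217.
n = 2.314 × 0.7217/0.2783 = 6.00 ≈ 6

6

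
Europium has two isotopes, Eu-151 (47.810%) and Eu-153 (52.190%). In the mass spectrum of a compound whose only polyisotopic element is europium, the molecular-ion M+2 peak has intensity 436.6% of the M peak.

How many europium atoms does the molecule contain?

4

The M+2/M ratio from n Eu atoms is n · q/p = n · 0.52190/0.47810.
n = 4.366 × 0.47810/0.52190 = 4.00 ≈ 4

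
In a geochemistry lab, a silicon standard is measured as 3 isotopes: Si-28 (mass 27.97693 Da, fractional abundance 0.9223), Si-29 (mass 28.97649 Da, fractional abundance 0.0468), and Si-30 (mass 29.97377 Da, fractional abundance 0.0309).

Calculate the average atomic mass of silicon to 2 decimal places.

28.09 Da

Average mass = Σ (abundance × isotope mass) = 0.9223 × 27.97693 + 0.0468 × 28.97649 + 0.0309 × 29.97377
= 25.803123 + 1.356100 + 0.926189 = 28.085412 Da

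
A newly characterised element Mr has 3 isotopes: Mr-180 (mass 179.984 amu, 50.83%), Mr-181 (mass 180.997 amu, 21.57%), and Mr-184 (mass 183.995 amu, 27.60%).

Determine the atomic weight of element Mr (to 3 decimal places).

Average mass = Σ (abundance × isotope mass) = 0.5083 × 179.984 + 0.2157 × 180.997 + 0.2760 × 183.995
= 91.4859 + 39.0411 + 50.7826 = 181.3096 amu

181.310 amu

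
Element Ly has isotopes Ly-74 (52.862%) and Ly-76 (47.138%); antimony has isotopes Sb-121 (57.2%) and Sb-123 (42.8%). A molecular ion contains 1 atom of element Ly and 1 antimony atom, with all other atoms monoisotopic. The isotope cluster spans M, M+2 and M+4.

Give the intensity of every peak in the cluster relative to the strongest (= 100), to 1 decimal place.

61.0 : 100.0 : 40.7

Element Ly pattern (n=1): 0.52862 : 0.47138
Antimony pattern (n=1): 0.5720 : 0.4280
Convolve the two distributions (both contribute in 2-u steps):
  M: 0.52862×0.5720 = 0.302371
  M+2: 0.52862×0.4280 + 0.47138×0.5720 = 0.495879
  M+4: 0.47138×0.4280 = 0.201751
Scale to base peak (0.495879) = 100: 61.0 : 100.0 : 40.7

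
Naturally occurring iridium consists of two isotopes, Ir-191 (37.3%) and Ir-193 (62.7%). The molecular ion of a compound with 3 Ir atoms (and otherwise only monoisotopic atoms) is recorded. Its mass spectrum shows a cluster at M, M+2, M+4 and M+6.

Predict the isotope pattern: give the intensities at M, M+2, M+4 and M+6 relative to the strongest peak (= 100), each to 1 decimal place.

11.8 : 59.5 : 100.0 : 56.0

Expanding (0.373 + 0.627)^3:
P(M) = 0.373^3 = 0.051895
P(M+2) = 3 × 0.373^2 × 0.627^1 = 0.261702
P(M+4) = 3 × 0.373^1 × 0.627^2 = 0.439911
P(M+6) = 0.627^3 = 0.246492
The M+4 peak is largest (0.439911); scaling to 100 gives 11.8 : 59.5 : 100.0 : 56.0.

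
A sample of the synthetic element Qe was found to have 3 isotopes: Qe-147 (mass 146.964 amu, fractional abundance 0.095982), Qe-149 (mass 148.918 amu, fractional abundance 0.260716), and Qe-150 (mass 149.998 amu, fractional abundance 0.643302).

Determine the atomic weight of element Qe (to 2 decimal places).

The abundance-weighted mean is 0.095982 × 146.964 + 0.260716 × 148.918 + 0.643302 × 149.998
= 14.1059 + 38.8253 + 96.4940 = 149.4252 amu

149.43 amu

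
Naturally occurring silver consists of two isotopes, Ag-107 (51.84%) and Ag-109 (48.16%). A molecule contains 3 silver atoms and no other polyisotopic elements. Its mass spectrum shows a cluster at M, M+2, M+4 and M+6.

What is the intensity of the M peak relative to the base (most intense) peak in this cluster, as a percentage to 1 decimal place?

35.9%

(0.5184 + 0.4816)^3 gives M 0.1393, M+2 0.3883, M+4 0.3607, M+6 0.1117; the largest is M+2.
P(M+2) = C(3,1) × 0.5184^2 × 0.4816^1 = 3 × 0.26873856 × 0.4816 = 0.388273 (base)
P(M) = C(3,0) × 0.5184^3 × 0.4816^0 = 1 × 0.13931407 × 1.0000 = 0.139314
Relative intensity = 0.139314 / 0.388273 × 100 = 35.9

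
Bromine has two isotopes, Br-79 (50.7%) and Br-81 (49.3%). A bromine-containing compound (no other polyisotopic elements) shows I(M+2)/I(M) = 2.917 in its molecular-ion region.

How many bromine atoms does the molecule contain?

3

For n independent Br atoms, I(M+2)/I(M) = n · (abundance Br-81) / (abundance Br-79) = n · 0.493/0.507.
n = 2.917 × 0.507/0.493 = 3.00 ≈ 3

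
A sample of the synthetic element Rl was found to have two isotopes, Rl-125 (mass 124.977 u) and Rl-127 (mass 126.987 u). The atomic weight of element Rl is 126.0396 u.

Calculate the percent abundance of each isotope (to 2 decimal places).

Let x be the fractional abundance of Rl-125; then Rl-127 has abundance 1 − x.
124.977·x + 126.987·(1 − x) = 126.0396
(124.977 − 126.987)·x = 126.0396 − 126.987
x = -0.9474 / -2.010 = 0.47134 → 47.13% Rl-125, 52.87% Rl-127.

Rl-125: 47.13%, Rl-127: 52.87%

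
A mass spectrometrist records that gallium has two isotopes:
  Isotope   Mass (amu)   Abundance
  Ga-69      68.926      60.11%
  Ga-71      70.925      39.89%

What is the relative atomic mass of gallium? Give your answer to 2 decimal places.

The abundance-weighted mean is 0.6011 × 68.926 + 0.3989 × 70.925
= 41.4314 + 28.2920 = 69.7234 amu

69.72 amu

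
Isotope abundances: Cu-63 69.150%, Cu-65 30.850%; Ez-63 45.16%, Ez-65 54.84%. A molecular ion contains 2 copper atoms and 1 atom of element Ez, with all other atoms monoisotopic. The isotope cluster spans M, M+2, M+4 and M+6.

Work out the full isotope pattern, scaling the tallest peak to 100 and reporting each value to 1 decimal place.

47.5 : 100.0 : 60.9 : 11.5

Copper pattern (n=2): 0.47817225 : 0.4266555 : 0.09517225
Element Ez pattern (n=1): 0.4516 : 0.5484
Convolve the two distributions (both contribute in 2-u steps):
  M: 0.47817225×0.4516 = 0.215943
  M+2: 0.47817225×0.5484 + 0.4266555×0.4516 = 0.454907
  M+4: 0.4266555×0.5484 + 0.09517225×0.4516 = 0.276958
  M+6: 0.09517225×0.5484 = 0.052192
Scale to base peak (0.454907) = 100: 47.5 : 100.0 : 60.9 : 11.5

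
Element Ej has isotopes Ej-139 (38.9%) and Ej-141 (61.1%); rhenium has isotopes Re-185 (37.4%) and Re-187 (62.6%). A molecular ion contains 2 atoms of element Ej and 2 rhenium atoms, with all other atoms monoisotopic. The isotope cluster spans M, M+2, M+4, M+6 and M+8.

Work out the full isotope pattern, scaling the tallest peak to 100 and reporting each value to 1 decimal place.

5.9 : 38.0 : 92.5 : 100.0 : 40.5

Element Ej pattern (n=2): 0.151321 : 0.475358 : 0.373321
Rhenium pattern (n=2): 0.139876 : 0.468248 : 0.391876
Convolve the two distributions (both contribute in 2-u steps):
  M: 0.151321×0.139876 = 0.021166
  M+2: 0.151321×0.468248 + 0.475358×0.139876 = 0.137347
  M+4: 0.151321×0.391876 + 0.475358×0.468248 + 0.373321×0.139876 = 0.334103
  M+6: 0.475358×0.391876 + 0.373321×0.468248 = 0.361088
  M+8: 0.373321×0.391876 = 0.146296
Scale to base peak (0.361088) = 100: 5.9 : 38.0 : 92.5 : 100.0 : 40.5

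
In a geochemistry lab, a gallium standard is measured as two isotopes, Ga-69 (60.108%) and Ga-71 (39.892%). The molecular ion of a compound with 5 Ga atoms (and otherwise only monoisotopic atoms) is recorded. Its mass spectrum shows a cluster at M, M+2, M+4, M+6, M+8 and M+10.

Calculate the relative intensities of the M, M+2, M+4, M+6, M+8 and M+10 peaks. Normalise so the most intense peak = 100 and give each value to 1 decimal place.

22.7 : 75.3 : 100.0 : 66.4 : 22.0 : 2.9

Expanding (0.60108 + 0.39892)^5:
P(M) = 0.60108^5 = 0.078462
P(M+2) = 5 × 0.60108^4 × 0.39892^1 = 0.260366
P(M+4) = 10 × 0.60108^3 × 0.39892^2 = 0.345596
P(M+6) = 10 × 0.60108^2 × 0.39892^3 = 0.229362
P(M+8) = 5 × 0.60108^1 × 0.39892^4 = 0.076111
P(M+10) = 0.39892^5 = 0.010103
The M+4 peak is largest (0.345596); scaling to 100 gives 22.7 : 75.3 : 100.0 : 66.4 : 22.0 : 2.9.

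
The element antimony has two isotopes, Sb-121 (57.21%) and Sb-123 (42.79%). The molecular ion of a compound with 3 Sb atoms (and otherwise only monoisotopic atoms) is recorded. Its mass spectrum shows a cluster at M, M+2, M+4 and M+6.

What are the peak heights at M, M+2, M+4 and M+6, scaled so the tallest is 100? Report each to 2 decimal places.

44.57 : 100.00 : 74.79 : 18.65

The 3 Sb atoms are independent, so intensities follow the terms of (0.5721 + 0.4279)^3.
P(M) = 0.5721^3 = 0.187247
P(M+2) = 3 × 0.5721^2 × 0.4279^1 = 0.420153
P(M+4) = 3 × 0.5721^1 × 0.4279^2 = 0.314252
P(M+6) = 0.4279^3 = 0.078348
The M+2 peak is largest (0.420153); scaling to 100 gives 44.57 : 100.00 : 74.79 : 18.65.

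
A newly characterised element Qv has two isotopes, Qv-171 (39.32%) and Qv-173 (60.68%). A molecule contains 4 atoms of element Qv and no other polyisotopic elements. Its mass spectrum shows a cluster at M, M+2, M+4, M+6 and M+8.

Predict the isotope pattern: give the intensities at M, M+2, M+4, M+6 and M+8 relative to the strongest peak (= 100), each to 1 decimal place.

Expanding (0.3932 + 0.6068)^4:
P(M) = 0.3932^4 = 0.023903
P(M+2) = 4 × 0.3932^3 × 0.6068^1 = 0.147552
P(M+4) = 6 × 0.3932^2 × 0.6068^2 = 0.341562
P(M+6) = 4 × 0.3932^1 × 0.6068^3 = 0.351407
P(M+8) = 0.6068^4 = 0.135576
The M+6 peak is largest (0.351407); scaling to 100 gives 6.8 : 42.0 : 97.2 : 100.0 : 38.6.

6.8 : 42.0 : 97.2 : 100.0 : 38.6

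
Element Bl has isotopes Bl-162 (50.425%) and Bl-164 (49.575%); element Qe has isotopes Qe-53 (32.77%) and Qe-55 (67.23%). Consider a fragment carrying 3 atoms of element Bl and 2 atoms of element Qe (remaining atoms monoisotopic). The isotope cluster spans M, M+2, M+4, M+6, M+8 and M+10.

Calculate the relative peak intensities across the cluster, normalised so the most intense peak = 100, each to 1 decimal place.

4.0 : 27.9 : 76.0 : 100.0 : 63.7 : 15.8

Element Bl pattern (n=3): 0.12821467 : 0.37816018 : 0.37178564 : 0.12183952
Element Qe pattern (n=2): 0.10738729 : 0.44062542 : 0.45198729
Convolve the two distributions (both contribute in 2-u steps):
  M: 0.12821467×0.10738729 = 0.013769
  M+2: 0.12821467×0.44062542 + 0.37816018×0.10738729 = 0.097104
  M+4: 0.12821467×0.45198729 + 0.37816018×0.44062542 + 0.37178564×0.10738729 = 0.264503
  M+6: 0.37816018×0.45198729 + 0.37178564×0.44062542 + 0.12183952×0.10738729 = 0.347826
  M+8: 0.37178564×0.45198729 + 0.12183952×0.44062542 = 0.221728
  M+10: 0.12183952×0.45198729 = 0.055070
Scale to base peak (0.347826) = 100: 4.0 : 27.9 : 76.0 : 100.0 : 63.7 : 15.8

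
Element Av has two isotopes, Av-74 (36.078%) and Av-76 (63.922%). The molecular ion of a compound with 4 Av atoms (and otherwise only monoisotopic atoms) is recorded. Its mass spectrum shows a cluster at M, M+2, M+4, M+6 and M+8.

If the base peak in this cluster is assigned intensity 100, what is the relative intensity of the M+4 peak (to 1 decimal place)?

84.7

Term probabilities: M 0.0169, M+2 0.1201, M+4 0.3191, M+6 0.3769, M+8 0.1670. Base peak = M+6.
P(M+6) = C(4,3) × 0.36078^1 × 0.63922^3 = 4 × 0.36078 × 0.2611867 = 0.376924 (base)
P(M+4) = C(4,2) × 0.36078^2 × 0.63922^2 = 6 × 0.13016221 × 0.40860221 = 0.319107
Relative intensity = 0.319107 / 0.376924 × 100 = 84.7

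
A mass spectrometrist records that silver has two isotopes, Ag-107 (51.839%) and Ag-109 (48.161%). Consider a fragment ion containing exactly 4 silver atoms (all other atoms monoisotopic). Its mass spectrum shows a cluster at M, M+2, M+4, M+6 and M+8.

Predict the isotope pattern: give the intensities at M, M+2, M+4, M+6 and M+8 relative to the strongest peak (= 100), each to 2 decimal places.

19.31 : 71.76 : 100.00 : 61.94 : 14.39

Expanding (0.51839 + 0.48161)^4:
P(M) = 0.51839^4 = 0.072215
P(M+2) = 4 × 0.51839^3 × 0.48161^1 = 0.268365
P(M+4) = 6 × 0.51839^2 × 0.48161^2 = 0.373986
P(M+6) = 4 × 0.51839^1 × 0.48161^3 = 0.231634
P(M+8) = 0.48161^4 = 0.053800
The M+4 peak is largest (0.373986); scaling to 100 gives 19.31 : 71.76 : 100.00 : 61.94 : 14.39.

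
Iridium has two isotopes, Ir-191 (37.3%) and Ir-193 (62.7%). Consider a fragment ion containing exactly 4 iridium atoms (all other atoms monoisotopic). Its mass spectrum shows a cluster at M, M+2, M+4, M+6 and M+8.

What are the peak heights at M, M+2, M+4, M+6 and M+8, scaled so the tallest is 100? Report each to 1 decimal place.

5.3 : 35.4 : 89.2 : 100.0 : 42.0

Expanding (0.373 + 0.627)^4:
P(M) = 0.373^4 = 0.019357
P(M+2) = 4 × 0.373^3 × 0.627^1 = 0.130153
P(M+4) = 6 × 0.373^2 × 0.627^2 = 0.328174
P(M+6) = 4 × 0.373^1 × 0.627^3 = 0.367766
P(M+8) = 0.627^4 = 0.154550
The M+6 peak is largest (0.367766); scaling to 100 gives 5.3 : 35.4 : 89.2 : 100.0 : 42.0.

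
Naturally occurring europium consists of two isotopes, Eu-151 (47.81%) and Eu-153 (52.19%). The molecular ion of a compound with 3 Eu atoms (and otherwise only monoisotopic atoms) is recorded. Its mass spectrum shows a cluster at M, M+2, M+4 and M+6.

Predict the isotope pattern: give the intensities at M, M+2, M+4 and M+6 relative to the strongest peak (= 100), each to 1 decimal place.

28.0 : 91.6 : 100.0 : 36.4

Each Eu atom is independently Eu-151 (p = 0.4781) or Eu-153 (q = 0.5219); the cluster is the binomial expansion (p + q)^3.
P(M) = 0.4781^3 = 0.109284
P(M+2) = 3 × 0.4781^2 × 0.5219^1 = 0.357887
P(M+4) = 3 × 0.4781^1 × 0.5219^2 = 0.390674
P(M+6) = 0.5219^3 = 0.142155
The M+4 peak is largest (0.390674); scaling to 100 gives 28.0 : 91.6 : 100.0 : 36.4.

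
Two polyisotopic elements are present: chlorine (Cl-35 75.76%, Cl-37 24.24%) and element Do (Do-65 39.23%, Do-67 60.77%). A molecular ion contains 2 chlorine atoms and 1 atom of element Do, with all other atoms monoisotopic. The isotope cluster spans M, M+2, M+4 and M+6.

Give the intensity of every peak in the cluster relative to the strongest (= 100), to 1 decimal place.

Chlorine pattern (n=2): 0.57395776 : 0.36728448 : 0.05875776
Element Do pattern (n=1): 0.3923 : 0.6077
Convolve the two distributions (both contribute in 2-u steps):
  M: 0.57395776×0.3923 = 0.225164
  M+2: 0.57395776×0.6077 + 0.36728448×0.3923 = 0.492880
  M+4: 0.36728448×0.6077 + 0.05875776×0.3923 = 0.246249
  M+6: 0.05875776×0.6077 = 0.035707
Scale to base peak (0.492880) = 100: 45.7 : 100.0 : 50.0 : 7.2

45.7 : 100.0 : 50.0 : 7.2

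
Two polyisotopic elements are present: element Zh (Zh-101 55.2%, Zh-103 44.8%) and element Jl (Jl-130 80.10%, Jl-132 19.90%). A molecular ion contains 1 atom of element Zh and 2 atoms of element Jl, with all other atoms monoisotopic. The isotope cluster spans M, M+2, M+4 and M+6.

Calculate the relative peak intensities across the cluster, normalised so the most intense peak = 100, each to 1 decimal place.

Element Zh pattern (n=1): 0.5520 : 0.4480
Element Jl pattern (n=2): 0.641601 : 0.318798 : 0.039601
Convolve the two distributions (both contribute in 2-u steps):
  M: 0.5520×0.641601 = 0.354164
  M+2: 0.5520×0.318798 + 0.4480×0.641601 = 0.463414
  M+4: 0.5520×0.039601 + 0.4480×0.318798 = 0.164681
  M+6: 0.4480×0.039601 = 0.017741
Scale to base peak (0.463414) = 100: 76.4 : 100.0 : 35.5 : 3.8

76.4 : 100.0 : 35.5 : 3.8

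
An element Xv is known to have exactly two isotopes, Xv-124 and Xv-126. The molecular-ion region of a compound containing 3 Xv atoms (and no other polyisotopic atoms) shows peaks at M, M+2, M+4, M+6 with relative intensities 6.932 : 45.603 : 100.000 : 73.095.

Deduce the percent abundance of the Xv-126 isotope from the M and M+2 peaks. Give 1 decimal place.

If p is the fraction of Xv that is Xv-124, then I(M+2)/I(M) = [C(3,1)·p^2·(1−p)] / p^3 = 3·(1−p)/p = 45.603/6.932 = 6.5786
(1−p)/p = 6.5786/3 = 2.1929  ⇒  p = 1/(1 + 2.1929) = 0.3132
Xv-124: 31.3%, Xv-126: 68.7%.

68.7%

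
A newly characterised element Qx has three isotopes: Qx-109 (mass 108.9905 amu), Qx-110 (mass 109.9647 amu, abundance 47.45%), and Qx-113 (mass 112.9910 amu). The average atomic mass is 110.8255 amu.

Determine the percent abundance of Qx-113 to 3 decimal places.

The remaining 52.55% is split between Qx-109 (fraction x) and Qx-113 (fraction 0.5255 − x).
Substituting: 108.9905x + 112.9910(0.5255 − x) = 58.64724985
(108.9905 − 112.9910)x = -0.72952065  ⇒  x = 0.18236, y = 0.34314
Qx-109: 18.236%, Qx-113: 34.314%.

34.314%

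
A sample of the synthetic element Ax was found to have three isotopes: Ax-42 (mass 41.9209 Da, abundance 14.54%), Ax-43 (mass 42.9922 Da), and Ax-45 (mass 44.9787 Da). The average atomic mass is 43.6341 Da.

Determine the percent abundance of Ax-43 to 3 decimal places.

Let x and y be the fractions of Ax-43 and Ax-45. Then x + y = 1 − 0.1454 = 0.8546 and 42.9922x + 44.9787y = 43.6341 − 0.1454×41.9209 = 37.53880114.
Substituting: 42.9922x + 44.9787(0.8546 − x) = 37.53880114
(42.9922 − 44.9787)x = -0.89999588  ⇒  x = 0.45306, y = 0.40154
Ax-43: 45.306%, Ax-45: 40.154%.

45.306%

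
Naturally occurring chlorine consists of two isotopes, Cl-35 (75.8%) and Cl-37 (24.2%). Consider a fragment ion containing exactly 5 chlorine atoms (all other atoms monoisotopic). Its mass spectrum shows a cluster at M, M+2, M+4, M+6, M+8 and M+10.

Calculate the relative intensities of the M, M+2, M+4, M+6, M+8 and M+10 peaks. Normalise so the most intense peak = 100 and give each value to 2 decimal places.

62.64 : 100.00 : 63.85 : 20.39 : 3.25 : 0.21

Each Cl atom is independently Cl-35 (p = 0.758) or Cl-37 (q = 0.242); the cluster is the binomial expansion (p + q)^5.
P(M) = 0.758^5 = 0.250234
P(M+2) = 5 × 0.758^4 × 0.242^1 = 0.399450
P(M+4) = 10 × 0.758^3 × 0.242^2 = 0.255058
P(M+6) = 10 × 0.758^2 × 0.242^3 = 0.081430
P(M+8) = 5 × 0.758^1 × 0.242^4 = 0.012999
P(M+10) = 0.242^5 = 0.000830
The M+2 peak is largest (0.399450); scaling to 100 gives 62.64 : 100.00 : 63.85 : 20.39 : 3.25 : 0.21.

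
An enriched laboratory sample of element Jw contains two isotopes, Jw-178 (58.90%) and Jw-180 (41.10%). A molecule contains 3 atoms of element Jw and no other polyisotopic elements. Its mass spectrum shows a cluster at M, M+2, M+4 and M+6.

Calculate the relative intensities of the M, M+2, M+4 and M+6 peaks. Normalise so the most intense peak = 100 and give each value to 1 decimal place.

Expanding (0.5890 + 0.4110)^3:
P(M) = 0.5890^3 = 0.204336
P(M+2) = 3 × 0.5890^2 × 0.4110^1 = 0.427754
P(M+4) = 3 × 0.5890^1 × 0.4110^2 = 0.298483
P(M+6) = 0.4110^3 = 0.069427
The M+2 peak is largest (0.427754); scaling to 100 gives 47.8 : 100.0 : 69.8 : 16.2.

47.8 : 100.0 : 69.8 : 16.2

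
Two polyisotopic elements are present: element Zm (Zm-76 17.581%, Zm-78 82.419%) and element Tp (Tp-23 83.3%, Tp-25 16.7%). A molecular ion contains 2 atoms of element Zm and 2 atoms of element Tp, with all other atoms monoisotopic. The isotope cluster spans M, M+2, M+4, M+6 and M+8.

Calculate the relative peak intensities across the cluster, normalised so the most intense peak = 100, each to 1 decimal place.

Element Zm pattern (n=2): 0.03090916 : 0.28980169 : 0.67928916
Element Tp pattern (n=2): 0.693889 : 0.278222 : 0.027889
Convolve the two distributions (both contribute in 2-u steps):
  M: 0.03090916×0.693889 = 0.021448
  M+2: 0.03090916×0.278222 + 0.28980169×0.693889 = 0.209690
  M+4: 0.03090916×0.027889 + 0.28980169×0.278222 + 0.67928916×0.693889 = 0.552843
  M+6: 0.28980169×0.027889 + 0.67928916×0.278222 = 0.197075
  M+8: 0.67928916×0.027889 = 0.018945
Scale to base peak (0.552843) = 100: 3.9 : 37.9 : 100.0 : 35.6 : 3.4

3.9 : 37.9 : 100.0 : 35.6 : 3.4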